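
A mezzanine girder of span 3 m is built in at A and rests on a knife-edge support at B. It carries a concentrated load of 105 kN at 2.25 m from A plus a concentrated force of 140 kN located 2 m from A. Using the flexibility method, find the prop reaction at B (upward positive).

Choose R_B as the redundant. The primary structure is the cantilever fixed at A.
Deflection at B on the released cantilever, summing each load's contribution:
  point load 105 at a = 2.25: Pa²(3L − a)/(6EI) = 598/EI
  point load 140 at a = 2: Pa²(3L − a)/(6EI) = 653.3/EI
  δ_0 = 1251/EI
Flexibility coefficient — unit upward force at B: δ_{BB} = L³/(3EI) = 9/EI.
Compatibility at B: δ_0 − R_B·δ_{BB} = 0, so R_B = 1251/9 = 139 kN.

R_B = 139 kN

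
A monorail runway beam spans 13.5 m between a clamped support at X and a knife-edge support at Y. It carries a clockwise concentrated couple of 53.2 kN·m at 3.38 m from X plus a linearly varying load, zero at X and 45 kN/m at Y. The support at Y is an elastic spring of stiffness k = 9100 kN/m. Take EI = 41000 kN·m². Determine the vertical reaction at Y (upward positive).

Remove the prop at Y; the released (primary) structure is a cantilever built in at X.
Primary-structure tip deflection at Y by superposition:
  clockwise couple 53.2 at a = 3.38: M₀a(2L − a)/(2EI) = 2124/EI
  triangular load, peak 45 at the free end: 11w₀L⁴/(120EI) = 137012/EI
  δ_0 = 139136/EI
Flexibility coefficient — unit upward force at Y: δ_{YY} = L³/(3EI) = 820.1/EI.
With EI = 41000 kN·m²: δ_0 = 3.3936 m and δ_{YY} = 0.020003 m/kN.
Compatibility — the spring shortens by R_Y/k under the reaction it provides: δ_0 − R_Y·δ_{YY} = R_Y/k. With 1/k = 0.00011 m/kN, R_Y = δ_0 / (δ_{YY} + 1/k) = 3.3936 / (0.020003 + 0.00011) = 168.7 kN.

R_Y = 168.7 kN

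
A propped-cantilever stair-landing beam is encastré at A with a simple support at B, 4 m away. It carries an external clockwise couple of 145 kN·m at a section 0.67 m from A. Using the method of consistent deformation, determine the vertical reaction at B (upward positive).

Take the reaction at B as the redundant and release it; the primary structure is a cantilever fixed at A.
Downward deflection at the released point B due to the loads:
  clockwise couple 145 at a = 0.67: M₀a(2L − a)/(2EI) = 356.1/EI
Tip deflection under a unit load at B: L³/(3EI) = 21.33/EI.
The prop prevents deflection at B: R_B = δ_0/δ_{BB} = 356.1/21.33 = 16.69 kN.

R_B = 16.69 kN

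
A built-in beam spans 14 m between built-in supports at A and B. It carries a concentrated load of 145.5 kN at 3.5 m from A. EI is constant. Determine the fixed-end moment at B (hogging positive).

M_B = 95.48 kN·m

Take the two fixed-end moments M_A, M_B as redundants; the released structure is the simple span AB.
On the primary (simply-supported) span, the end slopes from the loading are:
  at A: point load 145.5 at a = 3.5: Pab(L + b)/(6LEI) = 1560/EI
  at B: point load 145.5 at a = 3.5: Pab(L + a)/(6LEI) = 1114/EI
  θ_A0 = 1560/EI,  θ_B0 = 1114/EI
Flexibility coefficients: a unit moment at one end gives L/(3EI) there and L/(6EI) at the far end, so f₁₁ = f₂₂ = 4.667/EI and f₁₂ = f₂₁ = 2.333/EI.
Compatibility — zero rotation at each built-in end:
  4.667 M_A + 2.333 M_B = 1560
  2.333 M_A + 4.667 M_B = 1114
Solving the pair gives M_A = 286.5 kN·m and M_B = 95.48 kN·m (hogging).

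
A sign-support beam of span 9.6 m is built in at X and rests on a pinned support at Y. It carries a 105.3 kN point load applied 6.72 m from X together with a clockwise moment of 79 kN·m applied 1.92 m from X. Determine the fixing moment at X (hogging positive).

Take the reaction at Y as the redundant and release it; the primary structure is a cantilever fixed at X.
Free-end deflection of the primary structure under the applied loading (downward +):
  point load 105.3 at a = 6.72: Pa²(3L − a)/(6EI) = 17499/EI
  clockwise couple 79 at a = 1.92: M₀a(2L − a)/(2EI) = 1311/EI
  δ_0 = 18810/EI
Flexibility coefficient — unit upward force at Y: δ_{YY} = L³/(3EI) = 294.9/EI.
The prop prevents deflection at Y: R_Y = δ_0/δ_{YY} = 18810/294.9 = 63.78 kN.
Moment equilibrium about X: M_X = Σ(load moments about X) − R_Y·L = 786.6 − 63.78×9.6 = 174.3 kN·m.

M_X = 174.3 kN·m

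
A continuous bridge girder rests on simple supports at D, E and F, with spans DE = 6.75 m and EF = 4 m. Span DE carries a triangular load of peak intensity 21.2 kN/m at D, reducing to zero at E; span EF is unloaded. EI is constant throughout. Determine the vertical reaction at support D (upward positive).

Insert a hinge at E; M_E is the redundant, and each span becomes simply supported.
End slopes at the hinge E, treating each span as simply supported:
  span DE: triangular load, peak 21.2: 7w₀L³/(360EI) = 126.8/EI
  relative rotation θ_0 = (126.8 + 0)/EI = 126.8/EI
A unit hogging moment at E produces rotation L₁/(3EI) + L₂/(3EI) = 3.583/EI.
Slope continuity at E: θ_0 = M_E·3.583/EI, so M_E = 126.8/3.583 = 35.38 kN·m (hogging).
Span DE, ΣM about D with M_E applied at E: R_E^{DE}·6.75 = 161 + 35.38, so R_E^{DE} = 29.09 kN and R_D = 71.55 − 29.09 = 42.46 kN.

R_D = 42.46 kN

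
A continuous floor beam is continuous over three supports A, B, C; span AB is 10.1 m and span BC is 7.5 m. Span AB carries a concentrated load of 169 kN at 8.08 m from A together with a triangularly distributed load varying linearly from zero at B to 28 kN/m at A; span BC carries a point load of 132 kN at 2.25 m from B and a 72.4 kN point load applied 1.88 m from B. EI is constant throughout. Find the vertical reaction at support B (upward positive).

R_B = 410.3 kN

Take M_B as the redundant. Released structure: two simple spans AB and BC with a hinge at B.
End slopes at the hinge B, treating each span as simply supported:
  span AB: point load 169 at a = 8.08: Pab(L + a)/(6LEI) = 827.5/EI
  span AB: triangular load, peak 28: 7w₀L³/(360EI) = 560.9/EI
  span BC: point load 132 at a = 2.25: Pab(L + b)/(6LEI) = 441.8/EI
  span BC: point load 72.4 at a = 1.88: Pab(L + b)/(6LEI) = 223/EI
  relative rotation θ_0 = (1388 + 664.8)/EI = 2053/EI
A unit hogging moment at B produces rotation L₁/(3EI) + L₂/(3EI) = 5.867/EI.
Slope continuity at B: θ_0 = M_B·5.867/EI, so M_B = 2053/5.867 = 350 kN·m (hogging).
Span AB, ΣM about A with M_B applied at B: R_B^{AB}·10.1 = 1842 + 350, so R_B^{AB} = 217 kN and R_A = 310.4 − 217 = 93.41 kN.
Span BC, ΣM about C: R_B^{BC}·7.5 = 1100 + 350, so R_B^{BC} = 193.3 kN and R_C = 204.4 − 193.3 = 11.08 kN.
R_B = 217 + 193.3 = 410.3 kN.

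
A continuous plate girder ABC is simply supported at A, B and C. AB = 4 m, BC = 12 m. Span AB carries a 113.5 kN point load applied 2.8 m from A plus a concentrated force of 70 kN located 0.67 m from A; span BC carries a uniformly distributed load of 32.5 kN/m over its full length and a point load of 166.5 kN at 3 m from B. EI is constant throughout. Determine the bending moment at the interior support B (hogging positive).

Take M_B as the redundant. Released structure: two simple spans AB and BC with a hinge at B.
End slopes at the hinge B, treating each span as simply supported:
  span AB: point load 113.5 at a = 2.8: Pab(L + a)/(6LEI) = 108.1/EI
  span AB: point load 70 at a = 0.67: Pab(L + a)/(6LEI) = 30.39/EI
  span BC: UDL 32.5: wL³/(24EI) = 2340/EI
  span BC: point load 166.5 at a = 3: Pab(L + b)/(6LEI) = 1311/EI
  relative rotation θ_0 = (138.4 + 3651)/EI = 3790/EI
A unit hogging moment at B produces rotation L₁/(3EI) + L₂/(3EI) = 5.333/EI.
Compatibility: M_B·(L₁+L₂)/(3EI) = θ_0, giving M_B = 710.6 kN·m (hogging).

M_B = 710.6 kN·m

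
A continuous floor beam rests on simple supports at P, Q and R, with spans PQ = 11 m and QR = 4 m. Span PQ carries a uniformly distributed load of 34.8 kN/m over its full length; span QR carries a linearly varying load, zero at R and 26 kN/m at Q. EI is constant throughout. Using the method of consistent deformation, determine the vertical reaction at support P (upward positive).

R_P = 155.6 kN

Release continuity at Q by inserting a hinge; the redundant is the internal moment M_Q. The primary structure is two simply-supported spans PQ and QR.
Discontinuity in slope at Q on the released structure — sum the simple-span end rotations:
  span PQ: UDL 34.8: wL³/(24EI) = 1930/EI
  span QR: triangular load, peak 26: w₀L³/(45EI) = 36.98/EI
  relative rotation θ_0 = (1930 + 36.98)/EI = 1967/EI
A unit hogging moment at Q produces rotation L₁/(3EI) + L₂/(3EI) = 5/EI.
Slope continuity at Q: θ_0 = M_Q·5/EI, so M_Q = 1967/5 = 393.4 kN·m (hogging).
Span PQ, ΣM about P with M_Q applied at Q: R_Q^{PQ}·11 = 2105 + 393.4, so R_Q^{PQ} = 227.2 kN and R_P = 382.8 − 227.2 = 155.6 kN.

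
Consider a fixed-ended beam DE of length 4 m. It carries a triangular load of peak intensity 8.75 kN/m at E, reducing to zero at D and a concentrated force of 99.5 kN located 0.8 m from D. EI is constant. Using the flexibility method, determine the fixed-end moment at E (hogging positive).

M_E = 19.74 kN·m

Release both end moments; the primary structure is a simply-supported span DE with redundants M_D and M_E.
End rotations of the released simple span under the applied load (×1/EI):
  at D: triangular load, peak 8.75: 7w₀L³/(360EI) = 10.89/EI
  at E: triangular load, peak 8.75: w₀L³/(45EI) = 12.44/EI
  at D: point load 99.5 at a = 0.8: Pab(L + b)/(6LEI) = 76.42/EI
  at E: point load 99.5 at a = 0.8: Pab(L + a)/(6LEI) = 50.94/EI
  θ_D0 = 87.3/EI,  θ_E0 = 63.39/EI
Flexibility coefficients: a unit moment at one end gives L/(3EI) there and L/(6EI) at the far end, so f₁₁ = f₂₂ = 1.333/EI and f₁₂ = f₂₁ = 0.6667/EI.
Compatibility — zero rotation at each built-in end:
  1.333 M_D + 0.6667 M_E = 87.3
  0.6667 M_D + 1.333 M_E = 63.39
Solving the pair gives M_D = 55.61 kN·m and M_E = 19.74 kN·m (hogging).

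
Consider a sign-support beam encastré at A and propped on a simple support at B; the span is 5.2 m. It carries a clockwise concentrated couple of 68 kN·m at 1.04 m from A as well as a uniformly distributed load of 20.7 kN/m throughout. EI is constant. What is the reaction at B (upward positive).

R_B = 47.43 kN

Take the reaction at B as the redundant and release it; the primary structure is a cantilever fixed at A.
Free-end deflection of the primary structure under the applied loading (downward +):
  clockwise couple 68 at a = 1.04: M₀a(2L − a)/(2EI) = 331/EI
  UDL 20.7: wL⁴/(8EI) = 1892/EI
  δ_0 = 2223/EI
Tip deflection under a unit load at B: L³/(3EI) = 46.87/EI.
The prop prevents deflection at B: R_B = δ_0/δ_{BB} = 2223/46.87 = 47.43 kN.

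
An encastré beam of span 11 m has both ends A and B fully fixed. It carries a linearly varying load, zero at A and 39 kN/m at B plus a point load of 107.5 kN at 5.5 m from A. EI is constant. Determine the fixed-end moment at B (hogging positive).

Release both end moments; the primary structure is a simply-supported span AB with redundants M_A and M_B.
End rotations of the released simple span under the applied load (×1/EI):
  at A: triangular load, peak 39: 7w₀L³/(360EI) = 1009/EI
  at B: triangular load, peak 39: w₀L³/(45EI) = 1154/EI
  at A: point load 107.5 at a = 5.5: Pab(L + b)/(6LEI) = 813/EI
  at B: point load 107.5 at a = 5.5: Pab(L + a)/(6LEI) = 813/EI
  θ_A0 = 1822/EI,  θ_B0 = 1967/EI
Flexibility coefficients: a unit moment at one end gives L/(3EI) there and L/(6EI) at the far end, so f₁₁ = f₂₂ = 3.667/EI and f₁₂ = f₂₁ = 1.833/EI.
Compatibility — zero rotation at each built-in end:
  3.667 M_A + 1.833 M_B = 1822
  1.833 M_A + 3.667 M_B = 1967
Solving the pair gives M_A = 305.1 kN·m and M_B = 383.8 kN·m (hogging).

M_B = 383.8 kN·m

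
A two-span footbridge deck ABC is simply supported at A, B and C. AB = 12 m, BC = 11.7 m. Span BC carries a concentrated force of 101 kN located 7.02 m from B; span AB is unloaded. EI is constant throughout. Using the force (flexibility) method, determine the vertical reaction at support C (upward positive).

R_C = 52.22 kN

Release continuity at B by inserting a hinge; the redundant is the internal moment M_B. The primary structure is two simply-supported spans AB and BC.
Discontinuity in slope at B on the released structure — sum the simple-span end rotations:
  span BC: point load 101 at a = 7.02: Pab(L + b)/(6LEI) = 774.2/EI
  relative rotation θ_0 = (0 + 774.2)/EI = 774.2/EI
A unit hogging moment at B produces rotation L₁/(3EI) + L₂/(3EI) = 7.9/EI.
Slope continuity at B: θ_0 = M_B·7.9/EI, so M_B = 774.2/7.9 = 98.01 kN·m (hogging).
Span BC, ΣM about C: R_B^{BC}·11.7 = 472.7 + 98.01, so R_B^{BC} = 48.78 kN and R_C = 101 − 48.78 = 52.22 kN.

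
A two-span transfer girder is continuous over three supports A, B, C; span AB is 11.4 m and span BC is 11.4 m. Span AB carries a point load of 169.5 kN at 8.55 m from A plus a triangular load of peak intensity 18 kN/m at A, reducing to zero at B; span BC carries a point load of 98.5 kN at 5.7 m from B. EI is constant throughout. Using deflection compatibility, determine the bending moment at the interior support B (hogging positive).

M_B = 332 kN·m

Take M_B as the redundant. Released structure: two simple spans AB and BC with a hinge at B.
Discontinuity in slope at B on the released structure — sum the simple-span end rotations:
  span AB: point load 169.5 at a = 8.55: Pab(L + a)/(6LEI) = 1205/EI
  span AB: triangular load, peak 18: 7w₀L³/(360EI) = 518.5/EI
  span BC: point load 98.5 at a = 5.7: Pab(L + b)/(6LEI) = 800.1/EI
  relative rotation θ_0 = (1723 + 800.1)/EI = 2523/EI
A unit hogging moment at B produces rotation L₁/(3EI) + L₂/(3EI) = 7.6/EI.
Slope continuity at B: θ_0 = M_B·7.6/EI, so M_B = 2523/7.6 = 332 kN·m (hogging).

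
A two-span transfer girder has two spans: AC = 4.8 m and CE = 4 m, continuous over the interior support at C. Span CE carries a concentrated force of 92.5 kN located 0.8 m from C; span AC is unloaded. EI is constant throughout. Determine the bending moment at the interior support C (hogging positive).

Release continuity at C by inserting a hinge; the redundant is the internal moment M_C. The primary structure is two simply-supported spans AC and CE.
Rotations at C on the released spans (each span's end-slope, ×1/EI):
  span CE: point load 92.5 at a = 0.8: Pab(L + b)/(6LEI) = 71.04/EI
  relative rotation θ_0 = (0 + 71.04)/EI = 71.04/EI
A unit hogging moment at C produces rotation L₁/(3EI) + L₂/(3EI) = 2.933/EI.
Slope continuity at C: θ_0 = M_C·2.933/EI, so M_C = 71.04/2.933 = 24.22 kN·m (hogging).

M_C = 24.22 kN·m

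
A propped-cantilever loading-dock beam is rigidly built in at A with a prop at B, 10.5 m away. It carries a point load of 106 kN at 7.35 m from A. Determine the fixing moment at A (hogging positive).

M_A = 151.9 kN·m

Remove the prop at B; the released (primary) structure is a cantilever built in at A.
Primary-structure tip deflection at B by superposition:
  point load 106 at a = 7.35: Pa²(3L − a)/(6EI) = 23049/EI
Flexibility coefficient — unit upward force at B: δ_{BB} = L³/(3EI) = 385.9/EI.
Compatibility at B: δ_0 − R_B·δ_{BB} = 0, so R_B = 23049/385.9 = 59.73 kN.
Moment equilibrium about A: M_A = Σ(load moments about A) − R_B·L = 779.1 − 59.73×10.5 = 151.9 kN·m.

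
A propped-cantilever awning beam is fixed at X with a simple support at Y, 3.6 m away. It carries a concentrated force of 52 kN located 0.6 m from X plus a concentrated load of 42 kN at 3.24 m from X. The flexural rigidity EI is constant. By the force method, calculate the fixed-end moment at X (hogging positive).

Take the reaction at Y as the redundant and release it; the primary structure is a cantilever fixed at X.
Deflection at Y on the released cantilever, summing each load's contribution:
  point load 52 at a = 0.6: Pa²(3L − a)/(6EI) = 31.82/EI
  point load 42 at a = 3.24: Pa²(3L − a)/(6EI) = 555.5/EI
  δ_0 = 587.4/EI
Flexibility coefficient — unit upward force at Y: δ_{YY} = L³/(3EI) = 15.55/EI.
The prop prevents deflection at Y: R_Y = δ_0/δ_{YY} = 587.4/15.55 = 37.77 kN.
Moment equilibrium about X: M_X = Σ(load moments about X) − R_Y·L = 167.3 − 37.77×3.6 = 31.32 kN·m.

M_X = 31.32 kN·m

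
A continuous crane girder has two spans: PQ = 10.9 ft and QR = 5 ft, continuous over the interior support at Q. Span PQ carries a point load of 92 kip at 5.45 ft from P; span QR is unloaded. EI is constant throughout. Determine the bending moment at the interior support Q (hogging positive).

Release continuity at Q by inserting a hinge; the redundant is the internal moment M_Q. The primary structure is two simply-supported spans PQ and QR.
End slopes at the hinge Q, treating each span as simply supported:
  span PQ: point load 92 at a = 5.45: Pab(L + a)/(6LEI) = 683.2/EI
  relative rotation θ_0 = (683.2 + 0)/EI = 683.2/EI
A unit hogging moment at Q produces rotation L₁/(3EI) + L₂/(3EI) = 5.3/EI.
Compatibility: M_Q·(L₁+L₂)/(3EI) = θ_0, giving M_Q = 128.9 kip·ft (hogging).

M_Q = 128.9 kip·ft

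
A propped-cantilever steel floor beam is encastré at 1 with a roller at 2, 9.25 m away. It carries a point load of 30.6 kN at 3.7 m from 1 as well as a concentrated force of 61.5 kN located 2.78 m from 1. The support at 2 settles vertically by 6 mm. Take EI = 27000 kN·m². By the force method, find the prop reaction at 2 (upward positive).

Take the reaction at 2 as the redundant and release it; the primary structure is a cantilever fixed at 1.
Deflection at 2 on the released cantilever, summing each load's contribution:
  point load 30.6 at a = 3.7: Pa²(3L − a)/(6EI) = 1679/EI
  point load 61.5 at a = 2.78: Pa²(3L − a)/(6EI) = 1978/EI
  δ_0 = 3657/EI
Tip deflection under a unit load at 2: L³/(3EI) = 263.8/EI.
With EI = 27000 kN·m²: δ_0 = 0.13545 m and δ_{22} = 0.009771 m/kN.
Compatibility — the beam at 2 must follow the support down by 0.006 m: δ_0 − R_2·δ_{22} = 0.006, so R_2 = (0.13545 − 0.006)/0.009771 = 13.25 kN.

R_2 = 13.25 kN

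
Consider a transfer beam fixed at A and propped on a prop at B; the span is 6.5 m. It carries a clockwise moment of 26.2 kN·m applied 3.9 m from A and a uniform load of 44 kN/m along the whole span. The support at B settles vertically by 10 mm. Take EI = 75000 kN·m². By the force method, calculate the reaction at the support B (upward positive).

Release the roller at B. Primary structure: cantilever fixed at A.
Free-end deflection of the primary structure under the applied loading (downward +):
  clockwise couple 26.2 at a = 3.9: M₀a(2L − a)/(2EI) = 464.9/EI
  UDL 44: wL⁴/(8EI) = 9818/EI
  δ_0 = 10283/EI
Flexibility coefficient — unit upward force at B: δ_{BB} = L³/(3EI) = 91.54/EI.
With EI = 75000 kN·m²: δ_0 = 0.1371 m and δ_{BB} = 0.001221 m/kN.
Compatibility — the beam at B must follow the support down by 0.01 m: δ_0 − R_B·δ_{BB} = 0.01, so R_B = (0.1371 − 0.01)/0.001221 = 104.1 kN.

R_B = 104.1 kN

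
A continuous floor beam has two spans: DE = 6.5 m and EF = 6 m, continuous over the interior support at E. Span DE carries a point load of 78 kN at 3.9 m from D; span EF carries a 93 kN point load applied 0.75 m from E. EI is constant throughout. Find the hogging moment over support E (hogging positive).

M_E = 78.08 kN·m

Insert a hinge at E; M_E is the redundant, and each span becomes simply supported.
Rotations at E on the released spans (each span's end-slope, ×1/EI):
  span DE: point load 78 at a = 3.9: Pab(L + a)/(6LEI) = 210.9/EI
  span EF: point load 93 at a = 0.75: Pab(L + b)/(6LEI) = 114.4/EI
  relative rotation θ_0 = (210.9 + 114.4)/EI = 325.3/EI
A unit hogging moment at E produces rotation L₁/(3EI) + L₂/(3EI) = 4.167/EI.
Slope continuity at E: θ_0 = M_E·4.167/EI, so M_E = 325.3/4.167 = 78.08 kN·m (hogging).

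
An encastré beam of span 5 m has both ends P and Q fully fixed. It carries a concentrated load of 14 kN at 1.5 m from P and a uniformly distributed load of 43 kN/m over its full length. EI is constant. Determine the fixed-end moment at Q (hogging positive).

Release both end moments; the primary structure is a simply-supported span PQ with redundants M_P and M_Q.
Simple-span end rotations at P and Q under the given loads:
  at P: point load 14 at a = 1.5: Pab(L + b)/(6LEI) = 20.82/EI
  at Q: point load 14 at a = 1.5: Pab(L + a)/(6LEI) = 15.93/EI
  at P: UDL 43: wL³/(24EI) = 224/EI
  at Q: UDL 43: wL³/(24EI) = 224/EI
  θ_P0 = 244.8/EI,  θ_Q0 = 239.9/EI
Flexibility coefficients: a unit moment at one end gives L/(3EI) there and L/(6EI) at the far end, so f₁₁ = f₂₂ = 1.667/EI and f₁₂ = f₂₁ = 0.8333/EI.
Compatibility — zero rotation at each built-in end:
  1.667 M_P + 0.8333 M_Q = 244.8
  0.8333 M_P + 1.667 M_Q = 239.9
Solving the pair gives M_P = 99.87 kN·m and M_Q = 93.99 kN·m (hogging).

M_Q = 93.99 kN·m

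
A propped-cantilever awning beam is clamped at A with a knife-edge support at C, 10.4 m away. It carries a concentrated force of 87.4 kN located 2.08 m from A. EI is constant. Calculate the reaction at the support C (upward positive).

Remove the prop at C; the released (primary) structure is a cantilever built in at A.
Free-end deflection of the primary structure under the applied loading (downward +):
  point load 87.4 at a = 2.08: Pa²(3L − a)/(6EI) = 1835/EI
Flexibility coefficient — unit upward force at C: δ_{CC} = L³/(3EI) = 375/EI.
The prop prevents deflection at C: R_C = δ_0/δ_{CC} = 1835/375 = 4.894 kN.

R_C = 4.894 kN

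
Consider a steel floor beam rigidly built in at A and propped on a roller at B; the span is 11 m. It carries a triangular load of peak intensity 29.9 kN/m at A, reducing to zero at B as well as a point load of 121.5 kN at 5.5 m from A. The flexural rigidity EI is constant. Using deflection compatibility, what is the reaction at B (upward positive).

Take the reaction at B as the redundant and release it; the primary structure is a cantilever fixed at A.
Primary-structure tip deflection at B by superposition:
  triangular load, peak 29.9 at the fixed end: w₀L⁴/(30EI) = 14592/EI
  point load 121.5 at a = 5.5: Pa²(3L − a)/(6EI) = 16845/EI
  δ_0 = 31438/EI
Tip deflection under a unit load at B: L³/(3EI) = 443.7/EI.
The prop prevents deflection at B: R_B = δ_0/δ_{BB} = 31438/443.7 = 70.86 kN.

R_B = 70.86 kN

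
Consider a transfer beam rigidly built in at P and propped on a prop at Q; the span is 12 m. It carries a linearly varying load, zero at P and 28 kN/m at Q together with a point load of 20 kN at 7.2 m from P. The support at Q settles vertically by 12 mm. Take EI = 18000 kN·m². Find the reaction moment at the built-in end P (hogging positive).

M_P = 280 kN·m

Take the reaction at Q as the redundant and release it; the primary structure is a cantilever fixed at P.
Primary-structure tip deflection at Q by superposition:
  triangular load, peak 28 at the free end: 11w₀L⁴/(120EI) = 53222/EI
  point load 20 at a = 7.2: Pa²(3L − a)/(6EI) = 4977/EI
  δ_0 = 58199/EI
Tip deflection under a unit load at Q: L³/(3EI) = 576/EI.
With EI = 18000 kN·m²: δ_0 = 3.2333 m and δ_{QQ} = 0.032 m/kN.
Compatibility — the beam at Q must follow the support down by 0.012 m: δ_0 − R_Q·δ_{QQ} = 0.012, so R_Q = (3.2333 − 0.012)/0.032 = 100.7 kN.
Moment equilibrium about P: M_P = Σ(load moments about P) − R_Q·L = 1488 − 100.7×12 = 280 kN·m.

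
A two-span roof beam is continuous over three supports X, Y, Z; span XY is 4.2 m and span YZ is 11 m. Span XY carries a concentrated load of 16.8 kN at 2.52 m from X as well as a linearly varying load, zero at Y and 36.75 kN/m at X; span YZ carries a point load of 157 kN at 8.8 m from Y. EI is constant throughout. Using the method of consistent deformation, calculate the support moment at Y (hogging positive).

Take M_Y as the redundant. Released structure: two simple spans XY and YZ with a hinge at Y.
Discontinuity in slope at Y on the released structure — sum the simple-span end rotations:
  span XY: point load 16.8 at a = 2.52: Pab(L + a)/(6LEI) = 18.97/EI
  span XY: triangular load, peak 36.75: 7w₀L³/(360EI) = 52.94/EI
  span YZ: point load 157 at a = 8.8: Pab(L + b)/(6LEI) = 607.9/EI
  relative rotation θ_0 = (71.91 + 607.9)/EI = 679.8/EI
A unit hogging moment at Y produces rotation L₁/(3EI) + L₂/(3EI) = 5.067/EI.
Slope continuity at Y: θ_0 = M_Y·5.067/EI, so M_Y = 679.8/5.067 = 134.2 kN·m (hogging).

M_Y = 134.2 kN·m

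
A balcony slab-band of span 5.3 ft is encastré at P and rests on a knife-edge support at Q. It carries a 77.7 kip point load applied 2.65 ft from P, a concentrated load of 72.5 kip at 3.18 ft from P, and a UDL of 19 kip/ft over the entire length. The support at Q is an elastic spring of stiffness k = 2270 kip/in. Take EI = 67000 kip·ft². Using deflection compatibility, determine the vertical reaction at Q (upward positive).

R_Q = 88.95 kip

Take the reaction at Q as the redundant and release it; the primary structure is a cantilever fixed at P.
Free-end deflection of the primary structure under the applied loading (downward +):
  point load 77.7 at a = 2.65: Pa²(3L − a)/(6EI) = 1205/EI
  point load 72.5 at a = 3.18: Pa²(3L − a)/(6EI) = 1554/EI
  UDL 19: wL⁴/(8EI) = 1874/EI
  δ_0 = 4633/EI
Tip deflection under a unit load at Q: L³/(3EI) = 49.63/EI.
With EI = 67000 kip·ft²: δ_0 = 0.069153 ft and δ_{QQ} = 0.000741 ft/kip.
Compatibility — the spring shortens by R_Q/k under the reaction it provides: δ_0 − R_Q·δ_{QQ} = R_Q/k. With 1/k = 1/(2270×12) ft/kip = 0.000037 ft/kip, R_Q = δ_0 / (δ_{QQ} + 1/k) = 0.069153 / (0.000741 + 0.000037) = 88.95 kip.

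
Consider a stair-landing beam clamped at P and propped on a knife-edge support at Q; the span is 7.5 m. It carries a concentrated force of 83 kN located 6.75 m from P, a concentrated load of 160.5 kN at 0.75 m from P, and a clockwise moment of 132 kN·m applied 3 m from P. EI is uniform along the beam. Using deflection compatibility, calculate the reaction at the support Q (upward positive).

R_Q = 89.81 kN

Choose R_Q as the redundant. The primary structure is the cantilever fixed at P.
Primary-structure tip deflection at Q by superposition:
  point load 83 at a = 6.75: Pa²(3L − a)/(6EI) = 9927/EI
  point load 160.5 at a = 0.75: Pa²(3L − a)/(6EI) = 327.3/EI
  clockwise couple 132 at a = 3: M₀a(2L − a)/(2EI) = 2376/EI
  δ_0 = 12630/EI
Tip deflection under a unit load at Q: L³/(3EI) = 140.6/EI.
The prop prevents deflection at Q: R_Q = δ_0/δ_{QQ} = 12630/140.6 = 89.81 kN.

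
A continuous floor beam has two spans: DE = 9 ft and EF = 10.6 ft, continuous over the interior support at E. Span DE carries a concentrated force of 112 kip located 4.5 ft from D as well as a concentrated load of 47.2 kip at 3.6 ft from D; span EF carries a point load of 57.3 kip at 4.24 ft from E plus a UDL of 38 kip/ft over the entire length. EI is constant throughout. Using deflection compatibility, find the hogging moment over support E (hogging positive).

M_E = 471.3 kip·ft

Insert a hinge at E; M_E is the redundant, and each span becomes simply supported.
Rotations at E on the released spans (each span's end-slope, ×1/EI):
  span DE: point load 112 at a = 4.5: Pab(L + a)/(6LEI) = 567/EI
  span DE: point load 47.2 at a = 3.6: Pab(L + a)/(6LEI) = 214.1/EI
  span EF: point load 57.3 at a = 4.24: Pab(L + b)/(6LEI) = 412/EI
  span EF: UDL 38: wL³/(24EI) = 1886/EI
  relative rotation θ_0 = (781.1 + 2298)/EI = 3079/EI
A unit hogging moment at E produces rotation L₁/(3EI) + L₂/(3EI) = 6.533/EI.
Slope continuity at E: θ_0 = M_E·6.533/EI, so M_E = 3079/6.533 = 471.3 kip·ft (hogging).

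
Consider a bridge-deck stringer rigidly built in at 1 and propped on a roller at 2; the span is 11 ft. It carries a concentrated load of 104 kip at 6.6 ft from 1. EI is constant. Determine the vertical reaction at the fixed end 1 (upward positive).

Choose R_2 as the redundant. The primary structure is the cantilever fixed at 1.
Deflection at 2 on the released cantilever, summing each load's contribution:
  point load 104 at a = 6.6: Pa²(3L − a)/(6EI) = 19933/EI
Tip deflection under a unit load at 2: L³/(3EI) = 443.7/EI.
The prop prevents deflection at 2: R_2 = δ_0/δ_{22} = 19933/443.7 = 44.93 kip.
Vertical equilibrium: R_1 = ΣP − R_2 = 104 − 44.93 = 59.07 kip.

R_1 = 59.07 kip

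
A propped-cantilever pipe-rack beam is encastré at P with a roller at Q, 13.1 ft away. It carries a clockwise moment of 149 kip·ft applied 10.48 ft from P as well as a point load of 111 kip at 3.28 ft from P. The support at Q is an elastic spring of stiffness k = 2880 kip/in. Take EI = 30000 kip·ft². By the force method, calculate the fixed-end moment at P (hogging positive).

M_P = 173.6 kip·ft

Remove the prop at Q; the released (primary) structure is a cantilever built in at P.
Deflection at Q on the released cantilever, summing each load's contribution:
  clockwise couple 149 at a = 10.48: M₀a(2L − a)/(2EI) = 12274/EI
  point load 111 at a = 3.28: Pa²(3L − a)/(6EI) = 7169/EI
  δ_0 = 19443/EI
Flexibility coefficient — unit upward force at Q: δ_{QQ} = L³/(3EI) = 749.4/EI.
With EI = 30000 kip·ft²: δ_0 = 0.64809 ft and δ_{QQ} = 0.024979 ft/kip.
Compatibility — the spring shortens by R_Q/k under the reaction it provides: δ_0 − R_Q·δ_{QQ} = R_Q/k. With 1/k = 1/(2880×12) ft/kip = 0.000029 ft/kip, R_Q = δ_0 / (δ_{QQ} + 1/k) = 0.64809 / (0.024979 + 0.000029) = 25.92 kip.
Moment equilibrium about P: M_P = Σ(load moments about P) − R_Q·L = 513.1 − 25.92×13.1 = 173.6 kip·ft.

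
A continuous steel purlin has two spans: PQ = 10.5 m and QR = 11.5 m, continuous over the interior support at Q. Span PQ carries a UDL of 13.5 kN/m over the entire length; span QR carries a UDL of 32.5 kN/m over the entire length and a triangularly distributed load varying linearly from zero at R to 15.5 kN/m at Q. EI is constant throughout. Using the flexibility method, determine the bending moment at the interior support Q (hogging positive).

M_Q = 441.1 kN·m

Release continuity at Q by inserting a hinge; the redundant is the internal moment M_Q. The primary structure is two simply-supported spans PQ and QR.
Discontinuity in slope at Q on the released structure — sum the simple-span end rotations:
  span PQ: UDL 13.5: wL³/(24EI) = 651.2/EI
  span QR: UDL 32.5: wL³/(24EI) = 2060/EI
  span QR: triangular load, peak 15.5: w₀L³/(45EI) = 523.9/EI
  relative rotation θ_0 = (651.2 + 2583)/EI = 3235/EI
A unit hogging moment at Q produces rotation L₁/(3EI) + L₂/(3EI) = 7.333/EI.
Slope continuity at Q: θ_0 = M_Q·7.333/EI, so M_Q = 3235/7.333 = 441.1 kN·m (hogging).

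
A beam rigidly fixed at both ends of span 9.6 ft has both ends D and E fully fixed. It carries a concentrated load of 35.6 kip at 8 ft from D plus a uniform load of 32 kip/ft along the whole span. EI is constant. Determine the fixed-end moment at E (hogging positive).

M_E = 285.3 kip·ft

Take the two fixed-end moments M_D, M_E as redundants; the released structure is the simple span DE.
On the primary (simply-supported) span, the end slopes from the loading are:
  at D: point load 35.6 at a = 8: Pab(L + b)/(6LEI) = 88.6/EI
  at E: point load 35.6 at a = 8: Pab(L + a)/(6LEI) = 139.2/EI
  at D: UDL 32: wL³/(24EI) = 1180/EI
  at E: UDL 32: wL³/(24EI) = 1180/EI
  θ_D0 = 1268/EI,  θ_E0 = 1319/EI
Flexibility coefficients: a unit moment at one end gives L/(3EI) there and L/(6EI) at the far end, so f₁₁ = f₂₂ = 3.2/EI and f₁₂ = f₂₁ = 1.6/EI.
Compatibility — zero rotation at each built-in end:
  3.2 M_D + 1.6 M_E = 1268
  1.6 M_D + 3.2 M_E = 1319
Solving the pair gives M_D = 253.7 kip·ft and M_E = 285.3 kip·ft (hogging).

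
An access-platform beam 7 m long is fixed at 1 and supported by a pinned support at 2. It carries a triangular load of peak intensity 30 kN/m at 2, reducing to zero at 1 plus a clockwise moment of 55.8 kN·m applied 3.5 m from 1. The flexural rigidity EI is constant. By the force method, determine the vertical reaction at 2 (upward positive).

R_2 = 66.72 kN

Choose R_2 as the redundant. The primary structure is the cantilever fixed at 1.
Deflection at 2 on the released cantilever, summing each load's contribution:
  triangular load, peak 30 at the free end: 11w₀L⁴/(120EI) = 6603/EI
  clockwise couple 55.8 at a = 3.5: M₀a(2L − a)/(2EI) = 1025/EI
  δ_0 = 7628/EI
Tip deflection under a unit load at 2: L³/(3EI) = 114.3/EI.
The prop prevents deflection at 2: R_2 = δ_0/δ_{22} = 7628/114.3 = 66.72 kN.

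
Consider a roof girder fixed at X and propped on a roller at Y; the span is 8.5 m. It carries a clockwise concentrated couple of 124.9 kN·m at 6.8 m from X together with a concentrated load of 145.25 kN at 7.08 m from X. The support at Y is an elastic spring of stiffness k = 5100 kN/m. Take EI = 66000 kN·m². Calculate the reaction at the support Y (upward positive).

Remove the prop at Y; the released (primary) structure is a cantilever built in at X.
Free-end deflection of the primary structure under the applied loading (downward +):
  clockwise couple 124.9 at a = 6.8: M₀a(2L − a)/(2EI) = 4332/EI
  point load 145.25 at a = 7.08: Pa²(3L − a)/(6EI) = 22352/EI
  δ_0 = 26684/EI
Tip deflection under a unit load at Y: L³/(3EI) = 204.7/EI.
With EI = 66000 kN·m²: δ_0 = 0.4043 m and δ_{YY} = 0.003102 m/kN.
Compatibility — the spring shortens by R_Y/k under the reaction it provides: δ_0 − R_Y·δ_{YY} = R_Y/k. With 1/k = 0.000196 m/kN, R_Y = δ_0 / (δ_{YY} + 1/k) = 0.4043 / (0.003102 + 0.000196) = 122.6 kN.

R_Y = 122.6 kN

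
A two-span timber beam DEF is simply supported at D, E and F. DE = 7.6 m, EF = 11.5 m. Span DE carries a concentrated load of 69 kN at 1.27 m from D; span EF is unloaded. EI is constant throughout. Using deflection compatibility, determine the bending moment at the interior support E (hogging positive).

Release continuity at E by inserting a hinge; the redundant is the internal moment M_E. The primary structure is two simply-supported spans DE and EF.
End slopes at the hinge E, treating each span as simply supported:
  span DE: point load 69 at a = 1.27: Pab(L + a)/(6LEI) = 107.9/EI
  relative rotation θ_0 = (107.9 + 0)/EI = 107.9/EI
A unit hogging moment at E produces rotation L₁/(3EI) + L₂/(3EI) = 6.367/EI.
Slope continuity at E: θ_0 = M_E·6.367/EI, so M_E = 107.9/6.367 = 16.95 kN·m (hogging).

M_E = 16.95 kN·m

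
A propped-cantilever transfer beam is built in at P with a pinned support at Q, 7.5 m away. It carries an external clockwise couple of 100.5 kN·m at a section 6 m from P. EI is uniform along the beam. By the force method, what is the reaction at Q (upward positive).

Release the roller at Q. Primary structure: cantilever fixed at P.
Deflection at Q on the released cantilever, summing each load's contribution:
  clockwise couple 100.5 at a = 6: M₀a(2L − a)/(2EI) = 2714/EI
Flexibility coefficient — unit upward force at Q: δ_{QQ} = L³/(3EI) = 140.6/EI.
The prop prevents deflection at Q: R_Q = δ_0/δ_{QQ} = 2714/140.6 = 19.3 kN.

R_Q = 19.3 kN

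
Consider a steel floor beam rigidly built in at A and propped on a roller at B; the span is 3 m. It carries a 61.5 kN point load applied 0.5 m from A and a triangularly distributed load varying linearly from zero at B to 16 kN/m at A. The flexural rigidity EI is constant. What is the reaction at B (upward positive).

R_B = 7.22 kN

Remove the prop at B; the released (primary) structure is a cantilever built in at A.
Primary-structure tip deflection at B by superposition:
  point load 61.5 at a = 0.5: Pa²(3L − a)/(6EI) = 21.78/EI
  triangular load, peak 16 at the fixed end: w₀L⁴/(30EI) = 43.2/EI
  δ_0 = 64.98/EI
Tip deflection under a unit load at B: L³/(3EI) = 9/EI.
Compatibility at B: δ_0 − R_B·δ_{BB} = 0, so R_B = 64.98/9 = 7.22 kN.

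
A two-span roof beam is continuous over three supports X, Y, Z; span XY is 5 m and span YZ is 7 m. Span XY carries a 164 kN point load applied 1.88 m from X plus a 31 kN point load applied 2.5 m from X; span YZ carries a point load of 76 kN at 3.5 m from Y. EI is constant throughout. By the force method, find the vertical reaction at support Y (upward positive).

Release continuity at Y by inserting a hinge; the redundant is the internal moment M_Y. The primary structure is two simply-supported spans XY and YZ.
End slopes at the hinge Y, treating each span as simply supported:
  span XY: point load 164 at a = 1.88: Pab(L + a)/(6LEI) = 220.6/EI
  span XY: point load 31 at a = 2.5: Pab(L + a)/(6LEI) = 48.44/EI
  span YZ: point load 76 at a = 3.5: Pab(L + b)/(6LEI) = 232.8/EI
  relative rotation θ_0 = (269 + 232.8)/EI = 501.8/EI
A unit hogging moment at Y produces rotation L₁/(3EI) + L₂/(3EI) = 4/EI.
Compatibility: M_Y·(L₁+L₂)/(3EI) = θ_0, giving M_Y = 125.4 kN·m (hogging).
Span XY, ΣM about X with M_Y applied at Y: R_Y^{XY}·5 = 385.8 + 125.4, so R_Y^{XY} = 102.3 kN and R_X = 195 − 102.3 = 92.75 kN.
Span YZ, ΣM about Z: R_Y^{YZ}·7 = 266 + 125.4, so R_Y^{YZ} = 55.92 kN and R_Z = 76 − 55.92 = 20.08 kN.
R_Y = 102.3 + 55.92 = 158.2 kN.

R_Y = 158.2 kN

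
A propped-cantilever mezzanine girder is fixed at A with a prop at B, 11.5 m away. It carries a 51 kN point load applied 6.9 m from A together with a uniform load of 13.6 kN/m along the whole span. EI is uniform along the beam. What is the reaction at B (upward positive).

Take the reaction at B as the redundant and release it; the primary structure is a cantilever fixed at A.
Free-end deflection of the primary structure under the applied loading (downward +):
  point load 51 at a = 6.9: Pa²(3L − a)/(6EI) = 11169/EI
  UDL 13.6: wL⁴/(8EI) = 29733/EI
  δ_0 = 40902/EI
Flexibility coefficient — unit upward force at B: δ_{BB} = L³/(3EI) = 507/EI.
The prop prevents deflection at B: R_B = δ_0/δ_{BB} = 40902/507 = 80.68 kN.

R_B = 80.68 kN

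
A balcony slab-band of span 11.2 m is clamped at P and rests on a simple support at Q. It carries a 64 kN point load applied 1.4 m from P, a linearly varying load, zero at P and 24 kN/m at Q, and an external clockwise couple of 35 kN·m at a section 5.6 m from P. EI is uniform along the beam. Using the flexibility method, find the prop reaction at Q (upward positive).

R_Q = 78.87 kN

Choose R_Q as the redundant. The primary structure is the cantilever fixed at P.
Primary-structure tip deflection at Q by superposition:
  point load 64 at a = 1.4: Pa²(3L − a)/(6EI) = 673.2/EI
  triangular load, peak 24 at the free end: 11w₀L⁴/(120EI) = 34617/EI
  clockwise couple 35 at a = 5.6: M₀a(2L − a)/(2EI) = 1646/EI
  δ_0 = 36937/EI
Flexibility coefficient — unit upward force at Q: δ_{QQ} = L³/(3EI) = 468.3/EI.
The prop prevents deflection at Q: R_Q = δ_0/δ_{QQ} = 36937/468.3 = 78.87 kN.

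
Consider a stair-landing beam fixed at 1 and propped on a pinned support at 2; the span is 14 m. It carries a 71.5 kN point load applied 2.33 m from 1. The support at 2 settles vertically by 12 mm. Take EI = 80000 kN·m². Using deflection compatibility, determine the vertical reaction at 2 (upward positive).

Take the reaction at 2 as the redundant and release it; the primary structure is a cantilever fixed at 1.
Downward deflection at the released point 2 due to the loads:
  point load 71.5 at a = 2.33: Pa²(3L − a)/(6EI) = 2566/EI
Tip deflection under a unit load at 2: L³/(3EI) = 914.7/EI.
With EI = 80000 kN·m²: δ_0 = 0.03208 m and δ_{22} = 0.011433 m/kN.
Compatibility — the beam at 2 must follow the support down by 0.012 m: δ_0 − R_2·δ_{22} = 0.012, so R_2 = (0.03208 − 0.012)/0.011433 = 1.756 kN.

R_2 = 1.756 kN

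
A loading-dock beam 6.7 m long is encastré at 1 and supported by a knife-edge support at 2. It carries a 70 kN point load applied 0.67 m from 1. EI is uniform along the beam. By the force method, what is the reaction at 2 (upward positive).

Choose R_2 as the redundant. The primary structure is the cantilever fixed at 1.
Downward deflection at the released point 2 due to the loads:
  point load 70 at a = 0.67: Pa²(3L − a)/(6EI) = 101.8/EI
Tip deflection under a unit load at 2: L³/(3EI) = 100.3/EI.
The prop prevents deflection at 2: R_2 = δ_0/δ_{22} = 101.8/100.3 = 1.015 kN.

R_2 = 1.015 kN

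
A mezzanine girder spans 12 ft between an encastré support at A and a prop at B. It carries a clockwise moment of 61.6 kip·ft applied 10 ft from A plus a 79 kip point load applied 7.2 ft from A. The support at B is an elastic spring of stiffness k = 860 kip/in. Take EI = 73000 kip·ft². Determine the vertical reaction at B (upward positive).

Release the roller at B. Primary structure: cantilever fixed at A.
Primary-structure tip deflection at B by superposition:
  clockwise couple 61.6 at a = 10: M₀a(2L − a)/(2EI) = 4312/EI
  point load 79 at a = 7.2: Pa²(3L − a)/(6EI) = 19658/EI
  δ_0 = 23970/EI
Tip deflection under a unit load at B: L³/(3EI) = 576/EI.
With EI = 73000 kip·ft²: δ_0 = 0.32835 ft and δ_{BB} = 0.00789 ft/kip.
Compatibility — the spring shortens by R_B/k under the reaction it provides: δ_0 − R_B·δ_{BB} = R_B/k. With 1/k = 1/(860×12) ft/kip = 0.000097 ft/kip, R_B = δ_0 / (δ_{BB} + 1/k) = 0.32835 / (0.00789 + 0.000097) = 41.11 kip.

R_B = 41.11 kip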